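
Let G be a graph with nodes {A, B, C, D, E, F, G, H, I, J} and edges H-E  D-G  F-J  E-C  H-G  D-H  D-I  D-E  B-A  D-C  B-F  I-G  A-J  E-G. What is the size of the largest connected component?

Starting from A we can reach A, B, F, J. That is one component of size 4.
Starting from C we can reach C, D, E, G, H, I. That is one component of size 6.
The largest has 6 vertices.

6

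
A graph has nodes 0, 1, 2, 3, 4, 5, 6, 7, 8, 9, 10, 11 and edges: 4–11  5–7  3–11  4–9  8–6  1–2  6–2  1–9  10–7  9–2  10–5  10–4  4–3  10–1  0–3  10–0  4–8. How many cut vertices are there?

Removing 10 increases the component count from 1 to 2, so 10 is a cut vertex.
By contrast removing 7 leaves 1 component; it is not a cut vertex. No other vertex is a cut vertex either.

1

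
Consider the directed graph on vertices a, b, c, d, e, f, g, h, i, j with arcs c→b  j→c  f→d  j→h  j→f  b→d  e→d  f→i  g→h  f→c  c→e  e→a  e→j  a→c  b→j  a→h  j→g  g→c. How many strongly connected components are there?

4

{a, b, c, e, f, g, j} are all mutually reachable — one SCC of size 7.
{i} is an SCC by itself.
{h} is an SCC by itself.
{d} is an SCC by itself.
That gives 4 strongly connected components.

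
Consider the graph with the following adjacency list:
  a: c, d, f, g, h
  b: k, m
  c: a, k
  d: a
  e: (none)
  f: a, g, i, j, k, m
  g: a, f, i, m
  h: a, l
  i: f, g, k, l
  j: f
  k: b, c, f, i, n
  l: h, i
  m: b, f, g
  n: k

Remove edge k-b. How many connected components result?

2

k and b are still connected via k-f-m-b, so the component count stays at 2.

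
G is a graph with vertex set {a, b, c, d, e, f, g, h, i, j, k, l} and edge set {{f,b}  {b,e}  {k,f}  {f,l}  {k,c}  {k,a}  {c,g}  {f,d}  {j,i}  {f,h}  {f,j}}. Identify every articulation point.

Removing b increases the component count from 1 to 2, so b is a cut vertex.
Removing c increases the component count from 1 to 2, so c is a cut vertex.
Removing f increases the component count from 1 to 6, so f is a cut vertex.
Likewise j, k are cut vertices.
By contrast removing g leaves 1 component; it is not a cut vertex. No other vertex is a cut vertex either.

b, c, f, j, k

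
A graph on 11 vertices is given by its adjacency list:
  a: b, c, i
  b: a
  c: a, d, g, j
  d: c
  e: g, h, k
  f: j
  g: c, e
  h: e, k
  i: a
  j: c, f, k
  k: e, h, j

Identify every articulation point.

Removing a increases the component count from 1 to 3, so a is a cut vertex.
Removing c increases the component count from 1 to 3, so c is a cut vertex.
Removing j increases the component count from 1 to 2, so j is a cut vertex.
By contrast removing k leaves 1 component; it is not a cut vertex. No other vertex is a cut vertex either.

a, c, j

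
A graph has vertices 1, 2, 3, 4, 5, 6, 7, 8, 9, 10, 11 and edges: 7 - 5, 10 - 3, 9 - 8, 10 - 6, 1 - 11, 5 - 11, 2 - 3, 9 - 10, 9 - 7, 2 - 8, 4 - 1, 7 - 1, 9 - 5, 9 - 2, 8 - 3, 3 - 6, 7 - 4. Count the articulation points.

Removing 9 increases the component count from 1 to 2, so 9 is a cut vertex.
By contrast removing 4 leaves 1 component; it is not a cut vertex. No other vertex is a cut vertex either.

1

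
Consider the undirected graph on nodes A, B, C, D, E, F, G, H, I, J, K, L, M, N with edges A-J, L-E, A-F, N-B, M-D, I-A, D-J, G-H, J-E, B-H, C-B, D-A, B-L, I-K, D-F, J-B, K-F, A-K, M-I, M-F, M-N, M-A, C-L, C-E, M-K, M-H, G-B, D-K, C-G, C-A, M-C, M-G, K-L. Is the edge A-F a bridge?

After removing A-F, the path A-M-F still connects them, so the edge is not a bridge.

No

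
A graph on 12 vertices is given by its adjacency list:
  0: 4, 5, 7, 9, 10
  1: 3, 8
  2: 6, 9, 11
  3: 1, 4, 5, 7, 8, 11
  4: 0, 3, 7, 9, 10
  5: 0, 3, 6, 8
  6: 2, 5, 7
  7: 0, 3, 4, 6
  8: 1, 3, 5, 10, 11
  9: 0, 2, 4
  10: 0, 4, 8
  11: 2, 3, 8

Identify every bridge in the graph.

none

The edges on the cycle 7-6-2-9-0-7 are not bridges since each lies on that cycle.
Every edge lies on some cycle, so there are no bridges.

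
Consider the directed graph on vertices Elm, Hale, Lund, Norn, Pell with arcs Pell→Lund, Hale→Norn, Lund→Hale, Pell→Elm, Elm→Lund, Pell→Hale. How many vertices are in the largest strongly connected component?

1

{Lund} is an SCC by itself.
{Elm} is an SCC by itself.
{Pell} is an SCC by itself.
{Norn} is an SCC by itself.
{Hale} is an SCC by itself.
The largest has 1 vertex.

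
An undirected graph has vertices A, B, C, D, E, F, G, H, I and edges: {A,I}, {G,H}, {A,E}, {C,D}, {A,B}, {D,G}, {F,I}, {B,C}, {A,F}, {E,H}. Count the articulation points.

Removing A increases the component count from 1 to 2, so A is a cut vertex.
By contrast removing I leaves 1 component; it is not a cut vertex. No other vertex is a cut vertex either.

1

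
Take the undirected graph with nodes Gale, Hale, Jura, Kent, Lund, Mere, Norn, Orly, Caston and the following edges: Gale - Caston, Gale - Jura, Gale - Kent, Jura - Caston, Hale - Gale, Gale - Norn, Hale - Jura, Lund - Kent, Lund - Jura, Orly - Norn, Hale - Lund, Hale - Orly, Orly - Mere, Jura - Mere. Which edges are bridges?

none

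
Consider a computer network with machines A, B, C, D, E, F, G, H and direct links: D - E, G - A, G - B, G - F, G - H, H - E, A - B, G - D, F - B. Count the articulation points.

Removing G increases the component count from 2 to 3, so G is a cut vertex.
By contrast removing B leaves 2 components; it is not a cut vertex. No other vertex is a cut vertex either.

1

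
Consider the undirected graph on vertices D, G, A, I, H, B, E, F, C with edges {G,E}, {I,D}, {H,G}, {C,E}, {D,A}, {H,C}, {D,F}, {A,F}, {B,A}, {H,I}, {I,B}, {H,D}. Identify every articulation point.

Removing H increases the component count from 1 to 2, so H is a cut vertex.
By contrast removing A leaves 1 component; it is not a cut vertex. No other vertex is a cut vertex either.

H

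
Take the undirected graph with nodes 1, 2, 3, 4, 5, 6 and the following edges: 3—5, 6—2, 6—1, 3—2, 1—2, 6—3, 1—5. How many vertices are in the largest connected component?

4 is isolated — a component by itself.
Starting from 1 we can reach 1, 2, 3, 5, 6. That is one component of size 5.
The largest has 5 vertices.

5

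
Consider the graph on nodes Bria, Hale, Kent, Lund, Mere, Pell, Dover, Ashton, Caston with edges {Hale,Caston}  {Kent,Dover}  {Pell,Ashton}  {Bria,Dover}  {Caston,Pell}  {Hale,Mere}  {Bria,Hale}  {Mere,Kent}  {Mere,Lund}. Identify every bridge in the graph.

The edges on the cycle Bria-Hale-Mere-Kent-Dover-Bria are not bridges since each lies on that cycle.
But removing Hale - Caston disconnects Hale from Caston; removing Ashton - Pell disconnects Ashton from Pell; removing Caston - Pell disconnects Caston from Pell; removing Mere - Lund disconnects Mere from Lund — these are bridges.

Ashton-Pell, Caston-Hale, Caston-Pell, Lund-Mere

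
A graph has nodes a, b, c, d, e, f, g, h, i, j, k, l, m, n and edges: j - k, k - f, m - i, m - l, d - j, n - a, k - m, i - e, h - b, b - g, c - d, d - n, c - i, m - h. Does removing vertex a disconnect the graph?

No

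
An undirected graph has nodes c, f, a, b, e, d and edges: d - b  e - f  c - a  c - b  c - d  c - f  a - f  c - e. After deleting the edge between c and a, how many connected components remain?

c and a are still connected via c-f-a, so the component count stays at 1.

1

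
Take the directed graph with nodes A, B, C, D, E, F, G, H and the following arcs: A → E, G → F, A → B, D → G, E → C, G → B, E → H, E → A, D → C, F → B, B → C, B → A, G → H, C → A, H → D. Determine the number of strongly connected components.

1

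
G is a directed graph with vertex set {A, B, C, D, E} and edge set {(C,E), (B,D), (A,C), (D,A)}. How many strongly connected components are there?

5

{D} is an SCC by itself.
{B} is an SCC by itself.
{A} is an SCC by itself.
{C} is an SCC by itself.
{E} is an SCC by itself.
That gives 5 strongly connected components.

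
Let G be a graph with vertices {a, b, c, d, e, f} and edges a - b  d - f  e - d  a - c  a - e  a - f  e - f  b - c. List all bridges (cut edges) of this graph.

none

The edges on the cycle e-d-f-e are not bridges since each lies on that cycle.
Every edge lies on some cycle, so there are no bridges.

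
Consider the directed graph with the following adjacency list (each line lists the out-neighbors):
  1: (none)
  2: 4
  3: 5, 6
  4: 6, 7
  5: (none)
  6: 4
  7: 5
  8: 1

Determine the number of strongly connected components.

7

{4, 6} are all mutually reachable — one SCC of size 2.
{2} is an SCC by itself.
{3} is an SCC by itself.
{5} is an SCC by itself.
{8} is an SCC by itself.
(and 2 more singleton SCCs)
That gives 7 strongly connected components.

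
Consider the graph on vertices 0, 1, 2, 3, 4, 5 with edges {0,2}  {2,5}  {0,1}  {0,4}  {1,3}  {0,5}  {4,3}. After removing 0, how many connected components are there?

2

With 0 gone, the remaining components are: {2, 5}; {1, 3, 4}.
That is 2 components.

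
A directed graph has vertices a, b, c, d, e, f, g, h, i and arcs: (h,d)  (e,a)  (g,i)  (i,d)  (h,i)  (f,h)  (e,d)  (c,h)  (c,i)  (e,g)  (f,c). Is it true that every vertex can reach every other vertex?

No

There is no directed path from d to i, so the graph is not strongly connected.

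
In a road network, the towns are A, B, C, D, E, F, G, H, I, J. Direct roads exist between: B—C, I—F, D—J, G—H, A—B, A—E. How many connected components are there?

Starting from D we can reach D, J. That is one component of size 2.
Starting from G we can reach G, H. That is one component of size 2.
Starting from F we can reach F, I. That is one component of size 2.
Starting from A we can reach A, B, C, E. That is one component of size 4.
Total: 4 components.

4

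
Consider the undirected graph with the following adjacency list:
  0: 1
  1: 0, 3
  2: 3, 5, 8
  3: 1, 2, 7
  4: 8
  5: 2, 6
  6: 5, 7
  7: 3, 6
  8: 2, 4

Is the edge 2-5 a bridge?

No

After removing 2-5, the path 2-3-7-6-5 still connects them, so the edge is not a bridge.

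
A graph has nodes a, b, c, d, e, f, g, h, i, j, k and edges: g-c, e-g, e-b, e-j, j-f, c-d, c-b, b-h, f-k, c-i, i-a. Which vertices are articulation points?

Removing b increases the component count from 1 to 2, so b is a cut vertex.
Removing c increases the component count from 1 to 3, so c is a cut vertex.
Removing e increases the component count from 1 to 2, so e is a cut vertex.
Likewise f, i, j are cut vertices.
By contrast removing a leaves 1 component; it is not a cut vertex. No other vertex is a cut vertex either.

b, c, e, f, i, j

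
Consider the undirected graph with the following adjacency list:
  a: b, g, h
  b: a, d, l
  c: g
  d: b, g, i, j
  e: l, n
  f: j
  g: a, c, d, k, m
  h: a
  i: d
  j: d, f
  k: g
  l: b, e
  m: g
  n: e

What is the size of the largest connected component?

14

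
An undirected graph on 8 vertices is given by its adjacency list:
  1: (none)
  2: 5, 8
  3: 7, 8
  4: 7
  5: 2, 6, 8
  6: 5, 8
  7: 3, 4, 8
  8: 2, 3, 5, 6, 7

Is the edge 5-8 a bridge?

No

After removing 5-8, the path 5-6-8 still connects them, so the edge is not a bridge.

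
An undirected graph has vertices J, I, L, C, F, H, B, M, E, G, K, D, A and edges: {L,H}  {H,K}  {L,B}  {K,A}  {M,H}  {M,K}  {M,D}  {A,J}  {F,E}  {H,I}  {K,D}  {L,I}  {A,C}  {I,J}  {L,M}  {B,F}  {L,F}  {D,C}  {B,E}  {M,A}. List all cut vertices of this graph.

Removing L increases the component count from 2 to 3, so L is a cut vertex.
By contrast removing C leaves 2 components; it is not a cut vertex. No other vertex is a cut vertex either.

L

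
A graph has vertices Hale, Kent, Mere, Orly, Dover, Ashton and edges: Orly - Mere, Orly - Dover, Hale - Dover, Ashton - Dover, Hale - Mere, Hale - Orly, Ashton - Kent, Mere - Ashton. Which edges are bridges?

Ashton-Kent

The edges on the cycle Orly-Mere-Ashton-Dover-Orly are not bridges since each lies on that cycle.
But removing Ashton - Kent disconnects Ashton from Kent — this is a bridge.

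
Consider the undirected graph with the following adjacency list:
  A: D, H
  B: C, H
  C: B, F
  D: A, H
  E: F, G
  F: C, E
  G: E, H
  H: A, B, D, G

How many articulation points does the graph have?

Removing H increases the component count from 1 to 2, so H is a cut vertex.
By contrast removing F leaves 1 component; it is not a cut vertex. No other vertex is a cut vertex either.

1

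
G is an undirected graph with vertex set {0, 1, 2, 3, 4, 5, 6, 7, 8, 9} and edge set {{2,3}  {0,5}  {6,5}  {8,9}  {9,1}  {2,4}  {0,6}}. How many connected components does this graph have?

7 is isolated — a component by itself.
Starting from 2 we can reach 2, 3, 4. That is one component of size 3.
Starting from 0 we can reach 0, 5, 6. That is one component of size 3.
Starting from 1 we can reach 1, 8, 9. That is one component of size 3.
Total: 4 components.

4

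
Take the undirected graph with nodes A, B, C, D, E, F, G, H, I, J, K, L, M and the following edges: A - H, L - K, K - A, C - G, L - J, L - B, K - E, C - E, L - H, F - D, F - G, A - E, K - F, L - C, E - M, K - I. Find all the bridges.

The edges on the cycle L-K-A-H-L are not bridges since each lies on that cycle.
But removing L - J disconnects L from J; removing I - K disconnects I from K; removing D - F disconnects D from F; removing M - E disconnects M from E — these are bridges.
In total 5 edges are bridges.

B-L, D-F, E-M, I-K, J-L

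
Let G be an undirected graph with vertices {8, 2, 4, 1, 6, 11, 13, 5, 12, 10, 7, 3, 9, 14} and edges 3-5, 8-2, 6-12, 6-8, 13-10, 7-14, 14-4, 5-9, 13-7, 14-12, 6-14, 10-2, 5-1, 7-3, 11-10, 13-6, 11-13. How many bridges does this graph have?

5

The edges on the cycle 13-10-2-8-6-13 are not bridges since each lies on that cycle.
But removing 14-4 disconnects 14 from 4; removing 7-3 disconnects 7 from 3; removing 5-3 disconnects 5 from 3; removing 1-5 disconnects 1 from 5 — these are bridges.
In total 5 edges are bridges.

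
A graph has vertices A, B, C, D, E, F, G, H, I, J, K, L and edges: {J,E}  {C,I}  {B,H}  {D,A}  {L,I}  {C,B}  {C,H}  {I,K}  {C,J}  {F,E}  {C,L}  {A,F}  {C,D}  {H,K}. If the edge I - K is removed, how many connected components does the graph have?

2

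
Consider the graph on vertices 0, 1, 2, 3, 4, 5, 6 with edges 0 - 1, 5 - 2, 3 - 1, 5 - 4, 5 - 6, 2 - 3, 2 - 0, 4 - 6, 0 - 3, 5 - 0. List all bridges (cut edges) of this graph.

The edges on the cycle 5-4-6-5 are not bridges since each lies on that cycle.
Every edge lies on some cycle, so there are no bridges.

none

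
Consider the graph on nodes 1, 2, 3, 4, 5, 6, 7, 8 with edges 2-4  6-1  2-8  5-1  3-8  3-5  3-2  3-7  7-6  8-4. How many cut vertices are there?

Removing 3 increases the component count from 1 to 2, so 3 is a cut vertex.
By contrast removing 2 leaves 1 component; it is not a cut vertex. No other vertex is a cut vertex either.

1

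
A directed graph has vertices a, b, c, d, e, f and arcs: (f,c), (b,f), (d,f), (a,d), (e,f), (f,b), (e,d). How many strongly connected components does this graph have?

{b, f} are all mutually reachable — one SCC of size 2.
{c} is an SCC by itself.
{e} is an SCC by itself.
{a} is an SCC by itself.
{d} is an SCC by itself.
That gives 5 strongly connected components.

5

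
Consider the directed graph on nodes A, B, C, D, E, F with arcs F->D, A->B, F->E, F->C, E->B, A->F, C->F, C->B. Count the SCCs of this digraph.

{C, F} are all mutually reachable — one SCC of size 2.
{B} is an SCC by itself.
{E} is an SCC by itself.
{A} is an SCC by itself.
{D} is an SCC by itself.
That gives 5 strongly connected components.

5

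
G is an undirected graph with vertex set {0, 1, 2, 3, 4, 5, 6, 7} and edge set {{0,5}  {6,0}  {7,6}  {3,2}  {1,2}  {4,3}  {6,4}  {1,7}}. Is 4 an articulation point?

No

Deleting 4 leaves 1 component (was 1) (its neighbors 3, 6 remain connected to each other), so 4 is not a cut vertex.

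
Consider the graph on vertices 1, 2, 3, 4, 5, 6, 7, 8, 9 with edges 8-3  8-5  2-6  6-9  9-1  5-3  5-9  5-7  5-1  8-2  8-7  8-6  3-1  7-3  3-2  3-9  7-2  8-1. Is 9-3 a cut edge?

No

After removing 9-3, the path 9-5-3 still connects them, so the edge is not a bridge.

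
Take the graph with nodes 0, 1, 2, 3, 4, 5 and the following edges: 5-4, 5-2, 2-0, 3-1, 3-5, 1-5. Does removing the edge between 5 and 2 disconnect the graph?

Yes

Removing 5-2 leaves no path between 5 and 2: the component count goes from 1 to 2. So it is a bridge.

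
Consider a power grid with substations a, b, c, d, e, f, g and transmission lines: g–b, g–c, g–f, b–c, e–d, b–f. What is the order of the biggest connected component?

a is isolated — a component by itself.
Starting from d we can reach d, e. That is one component of size 2.
Starting from b we can reach b, c, f, g. That is one component of size 4.
The largest has 4 vertices.

4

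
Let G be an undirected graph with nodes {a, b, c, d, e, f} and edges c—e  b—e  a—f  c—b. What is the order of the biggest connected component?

d is isolated — a component by itself.
Starting from a we can reach a, f. That is one component of size 2.
Starting from b we can reach b, c, e. That is one component of size 3.
The largest has 3 vertices.

3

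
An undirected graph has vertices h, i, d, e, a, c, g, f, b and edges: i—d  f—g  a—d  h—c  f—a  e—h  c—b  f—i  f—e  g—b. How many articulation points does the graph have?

1

Removing f increases the component count from 1 to 2, so f is a cut vertex.
By contrast removing e leaves 1 component; it is not a cut vertex. No other vertex is a cut vertex either.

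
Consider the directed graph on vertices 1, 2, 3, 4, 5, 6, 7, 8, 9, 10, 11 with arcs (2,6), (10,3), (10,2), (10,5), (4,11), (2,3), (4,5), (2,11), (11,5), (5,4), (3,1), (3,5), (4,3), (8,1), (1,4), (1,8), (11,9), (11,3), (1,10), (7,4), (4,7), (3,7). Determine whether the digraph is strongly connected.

No

There is no directed path from 6 to 5, so the graph is not strongly connected.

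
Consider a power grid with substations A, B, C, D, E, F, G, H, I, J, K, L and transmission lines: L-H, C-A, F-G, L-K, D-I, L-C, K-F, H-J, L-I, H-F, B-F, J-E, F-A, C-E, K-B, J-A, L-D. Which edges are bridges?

F-G

The edges on the cycle L-K-B-F-H-L are not bridges since each lies on that cycle.
But removing G-F disconnects G from F — this is a bridge.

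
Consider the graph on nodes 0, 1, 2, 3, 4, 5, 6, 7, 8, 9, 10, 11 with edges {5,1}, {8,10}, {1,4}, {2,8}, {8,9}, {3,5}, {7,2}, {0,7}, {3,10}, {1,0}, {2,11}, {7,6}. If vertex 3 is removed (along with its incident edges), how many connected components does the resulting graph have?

1

With 3 gone, the remaining components are: {0, 1, 2, 4, 5, 6, 7, 8, 9, 10, 11}.
That is 1 component.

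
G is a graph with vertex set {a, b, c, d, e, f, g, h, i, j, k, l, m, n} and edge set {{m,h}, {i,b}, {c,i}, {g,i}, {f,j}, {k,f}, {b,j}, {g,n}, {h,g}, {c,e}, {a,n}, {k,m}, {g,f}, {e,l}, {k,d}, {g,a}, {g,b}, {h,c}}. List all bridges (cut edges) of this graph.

The edges on the cycle h-g-f-j-b-i-c-h are not bridges since each lies on that cycle.
But removing k-d disconnects k from d; removing c-e disconnects c from e; removing e-l disconnects e from l — these are bridges.

c-e, d-k, e-l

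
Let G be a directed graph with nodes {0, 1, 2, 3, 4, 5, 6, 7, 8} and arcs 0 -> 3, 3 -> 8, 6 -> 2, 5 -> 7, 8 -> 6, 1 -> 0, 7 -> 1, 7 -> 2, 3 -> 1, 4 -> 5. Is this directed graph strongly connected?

There is no directed path from 3 to 4, so the graph is not strongly connected.

No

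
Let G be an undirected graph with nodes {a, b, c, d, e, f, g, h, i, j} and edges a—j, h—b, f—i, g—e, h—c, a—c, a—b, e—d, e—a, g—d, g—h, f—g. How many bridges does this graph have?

The edges on the cycle g-h-c-a-e-g are not bridges since each lies on that cycle.
But removing f—i disconnects f from i; removing j—a disconnects j from a; removing f—g disconnects f from g — these are bridges.
That makes 3 bridges.

3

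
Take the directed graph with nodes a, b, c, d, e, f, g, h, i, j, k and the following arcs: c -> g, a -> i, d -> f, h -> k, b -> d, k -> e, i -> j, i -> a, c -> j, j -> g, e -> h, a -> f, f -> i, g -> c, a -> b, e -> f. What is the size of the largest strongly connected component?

{a, b, d, f, i} are all mutually reachable — one SCC of size 5.
{c, g, j} are all mutually reachable — one SCC of size 3.
{e, h, k} are all mutually reachable — one SCC of size 3.
The largest has 5 vertices.

5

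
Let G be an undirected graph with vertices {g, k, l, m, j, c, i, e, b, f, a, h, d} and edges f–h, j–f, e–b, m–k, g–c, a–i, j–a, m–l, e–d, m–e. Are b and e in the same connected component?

From b we can reach b, d, e, k, l, m, which includes e.

Yes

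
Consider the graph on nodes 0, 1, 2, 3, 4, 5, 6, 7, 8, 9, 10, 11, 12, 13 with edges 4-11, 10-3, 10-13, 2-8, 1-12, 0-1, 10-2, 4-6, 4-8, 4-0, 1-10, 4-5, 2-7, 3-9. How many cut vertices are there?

5

Removing 1 increases the component count from 1 to 2, so 1 is a cut vertex.
Removing 2 increases the component count from 1 to 2, so 2 is a cut vertex.
Removing 3 increases the component count from 1 to 2, so 3 is a cut vertex.
Likewise 4, 10 are cut vertices.
By contrast removing 6 leaves 1 component; it is not a cut vertex. No other vertex is a cut vertex either.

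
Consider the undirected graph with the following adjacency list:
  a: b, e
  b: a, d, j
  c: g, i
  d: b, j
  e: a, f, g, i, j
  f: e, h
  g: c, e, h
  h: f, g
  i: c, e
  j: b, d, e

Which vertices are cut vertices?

e

Removing e increases the component count from 1 to 2, so e is a cut vertex.
By contrast removing g leaves 1 component; it is not a cut vertex. No other vertex is a cut vertex either.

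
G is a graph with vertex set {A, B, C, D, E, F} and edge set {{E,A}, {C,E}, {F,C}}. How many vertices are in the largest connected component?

4

D is isolated — a component by itself.
B is isolated — a component by itself.
Starting from A we can reach A, C, E, F. That is one component of size 4.
The largest has 4 vertices.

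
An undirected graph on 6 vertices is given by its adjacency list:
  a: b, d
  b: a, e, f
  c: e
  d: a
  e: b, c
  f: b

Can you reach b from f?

Yes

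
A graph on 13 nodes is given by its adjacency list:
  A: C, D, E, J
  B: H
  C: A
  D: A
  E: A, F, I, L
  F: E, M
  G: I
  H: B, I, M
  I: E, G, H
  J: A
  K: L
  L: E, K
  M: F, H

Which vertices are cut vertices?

A, E, H, I, L

Removing A increases the component count from 1 to 4, so A is a cut vertex.
Removing E increases the component count from 1 to 3, so E is a cut vertex.
Removing H increases the component count from 1 to 2, so H is a cut vertex.
Likewise I, L are cut vertices.
By contrast removing B leaves 1 component; it is not a cut vertex. No other vertex is a cut vertex either.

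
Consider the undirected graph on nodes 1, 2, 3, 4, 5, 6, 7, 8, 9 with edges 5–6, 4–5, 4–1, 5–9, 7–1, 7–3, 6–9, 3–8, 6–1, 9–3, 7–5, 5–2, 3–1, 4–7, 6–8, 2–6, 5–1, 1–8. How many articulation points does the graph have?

Removing 9, for instance, still leaves 1 component. No single vertex removal increases the component count — the graph has no articulation points.

0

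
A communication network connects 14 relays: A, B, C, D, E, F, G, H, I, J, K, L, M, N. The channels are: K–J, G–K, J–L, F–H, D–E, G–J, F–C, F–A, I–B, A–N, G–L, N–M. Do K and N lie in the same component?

The component containing K is {G, J, K, L}, and N is not in it.

No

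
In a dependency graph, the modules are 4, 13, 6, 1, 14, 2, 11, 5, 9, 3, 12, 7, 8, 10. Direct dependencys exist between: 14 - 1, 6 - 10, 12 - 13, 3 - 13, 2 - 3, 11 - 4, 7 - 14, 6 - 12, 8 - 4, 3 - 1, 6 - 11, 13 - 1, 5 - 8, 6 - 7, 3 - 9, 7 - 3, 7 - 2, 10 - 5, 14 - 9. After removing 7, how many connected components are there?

1

With 7 gone, the remaining components are: {1, 2, 3, 4, 5, 6, 8, 9, 10, 11, 12, 13, 14}.
That is 1 component.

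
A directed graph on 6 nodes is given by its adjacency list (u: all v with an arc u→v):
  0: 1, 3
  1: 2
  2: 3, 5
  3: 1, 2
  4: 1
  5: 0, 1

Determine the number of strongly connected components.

{0, 1, 2, 3, 5} are all mutually reachable — one SCC of size 5.
{4} is an SCC by itself.
That gives 2 strongly connected components.

2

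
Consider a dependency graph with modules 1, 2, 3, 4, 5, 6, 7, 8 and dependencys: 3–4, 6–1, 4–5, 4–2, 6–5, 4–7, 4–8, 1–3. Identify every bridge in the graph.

The edges on the cycle 6-1-3-4-5-6 are not bridges since each lies on that cycle.
But removing 4–8 disconnects 4 from 8; removing 4–7 disconnects 4 from 7; removing 4–2 disconnects 4 from 2 — these are bridges.

2-4, 4-7, 4-8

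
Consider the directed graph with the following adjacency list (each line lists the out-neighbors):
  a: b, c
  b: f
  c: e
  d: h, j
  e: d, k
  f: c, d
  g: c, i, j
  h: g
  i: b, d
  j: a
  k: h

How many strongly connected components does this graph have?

1

{a, b, c, d, e, f, g, h, i, j, k} are all mutually reachable — one SCC of size 11.
That gives 1 strongly connected component.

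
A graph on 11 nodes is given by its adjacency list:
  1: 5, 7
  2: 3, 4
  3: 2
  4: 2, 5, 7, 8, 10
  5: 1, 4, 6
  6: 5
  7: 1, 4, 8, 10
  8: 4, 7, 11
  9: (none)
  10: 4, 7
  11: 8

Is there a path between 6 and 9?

No

The component containing 6 is {1, 2, 3, 4, 5, 6, 7, 8, 10, 11}, and 9 is not in it.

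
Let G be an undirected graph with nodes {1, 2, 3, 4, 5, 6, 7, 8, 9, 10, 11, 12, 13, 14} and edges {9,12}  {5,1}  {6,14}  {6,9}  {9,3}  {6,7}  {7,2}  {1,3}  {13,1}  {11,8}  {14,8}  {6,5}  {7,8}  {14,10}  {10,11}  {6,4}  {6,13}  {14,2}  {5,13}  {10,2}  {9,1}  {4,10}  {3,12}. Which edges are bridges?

none

The edges on the cycle 6-5-13-6 are not bridges since each lies on that cycle.
Every edge lies on some cycle, so there are no bridges.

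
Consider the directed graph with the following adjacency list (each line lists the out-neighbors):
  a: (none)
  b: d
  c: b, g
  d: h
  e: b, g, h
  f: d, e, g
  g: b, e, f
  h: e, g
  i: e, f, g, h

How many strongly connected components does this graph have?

4

{b, d, e, f, g, h} are all mutually reachable — one SCC of size 6.
{a} is an SCC by itself.
{i} is an SCC by itself.
{c} is an SCC by itself.
That gives 4 strongly connected components.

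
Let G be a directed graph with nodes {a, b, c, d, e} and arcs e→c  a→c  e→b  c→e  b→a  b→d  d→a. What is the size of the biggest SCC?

5

{a, b, c, d, e} are all mutually reachable — one SCC of size 5.
The largest has 5 vertices.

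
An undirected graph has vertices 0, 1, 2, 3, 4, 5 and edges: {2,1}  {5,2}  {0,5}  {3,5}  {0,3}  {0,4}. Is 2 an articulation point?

Deleting 2 raises the number of components from 1 to 2, so 2 is a cut vertex.

Yes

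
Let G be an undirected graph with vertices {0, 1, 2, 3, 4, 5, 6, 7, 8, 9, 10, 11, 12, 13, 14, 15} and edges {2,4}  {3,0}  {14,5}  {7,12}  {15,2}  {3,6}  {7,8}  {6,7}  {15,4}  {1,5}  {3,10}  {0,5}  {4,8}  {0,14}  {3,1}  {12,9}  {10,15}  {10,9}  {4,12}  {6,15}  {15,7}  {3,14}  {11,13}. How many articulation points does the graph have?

1

Removing 3 increases the component count from 2 to 3, so 3 is a cut vertex.
By contrast removing 2 leaves 2 components; it is not a cut vertex. No other vertex is a cut vertex either.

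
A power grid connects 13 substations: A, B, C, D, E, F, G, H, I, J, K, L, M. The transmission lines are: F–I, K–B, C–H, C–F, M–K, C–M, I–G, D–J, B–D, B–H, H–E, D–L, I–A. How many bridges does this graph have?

The edges on the cycle C-M-K-B-H-C are not bridges since each lies on that cycle.
But removing C–F disconnects C from F; removing A–I disconnects A from I; removing F–I disconnects F from I; removing L–D disconnects L from D — these are bridges.
In total 8 edges are bridges.

8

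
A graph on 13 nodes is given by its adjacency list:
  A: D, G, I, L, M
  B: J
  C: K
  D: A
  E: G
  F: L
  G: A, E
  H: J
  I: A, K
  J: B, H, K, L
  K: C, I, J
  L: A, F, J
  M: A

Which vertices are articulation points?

Removing A increases the component count from 1 to 4, so A is a cut vertex.
Removing G increases the component count from 1 to 2, so G is a cut vertex.
Removing J increases the component count from 1 to 3, so J is a cut vertex.
Likewise K, L are cut vertices.
By contrast removing C leaves 1 component; it is not a cut vertex. No other vertex is a cut vertex either.

A, G, J, K, L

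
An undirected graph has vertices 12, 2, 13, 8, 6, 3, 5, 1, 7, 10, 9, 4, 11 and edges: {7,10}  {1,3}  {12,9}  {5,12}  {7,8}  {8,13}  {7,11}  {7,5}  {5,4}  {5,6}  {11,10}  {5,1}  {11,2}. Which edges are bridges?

The edges on the cycle 7-11-10-7 are not bridges since each lies on that cycle.
But removing 11–2 disconnects 11 from 2; removing 13–8 disconnects 13 from 8; removing 12–9 disconnects 12 from 9; removing 7–8 disconnects 7 from 8 — these are bridges.
In total 10 edges are bridges.

1-3, 1-5, 11-2, 12-5, 12-9, 13-8, 4-5, 5-6, 5-7, 7-8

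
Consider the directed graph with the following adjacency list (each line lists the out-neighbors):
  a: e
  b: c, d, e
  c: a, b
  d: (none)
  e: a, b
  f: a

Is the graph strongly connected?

No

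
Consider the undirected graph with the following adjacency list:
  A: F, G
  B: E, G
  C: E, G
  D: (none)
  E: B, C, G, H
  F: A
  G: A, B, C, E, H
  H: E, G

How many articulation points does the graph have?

2

Removing A increases the component count from 2 to 3, so A is a cut vertex.
Removing G increases the component count from 2 to 3, so G is a cut vertex.
By contrast removing F leaves 2 components; it is not a cut vertex. No other vertex is a cut vertex either.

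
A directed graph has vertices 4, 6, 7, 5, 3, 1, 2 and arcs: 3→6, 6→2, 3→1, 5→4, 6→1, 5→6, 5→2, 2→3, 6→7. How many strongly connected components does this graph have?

{2, 3, 6} are all mutually reachable — one SCC of size 3.
{5} is an SCC by itself.
{4} is an SCC by itself.
{7} is an SCC by itself.
{1} is an SCC by itself.
That gives 5 strongly connected components.

5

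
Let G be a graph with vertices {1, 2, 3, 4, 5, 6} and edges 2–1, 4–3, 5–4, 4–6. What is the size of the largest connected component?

4

Starting from 1 we can reach 1, 2. That is one component of size 2.
Starting from 3 we can reach 3, 4, 5, 6. That is one component of size 4.
The largest has 4 vertices.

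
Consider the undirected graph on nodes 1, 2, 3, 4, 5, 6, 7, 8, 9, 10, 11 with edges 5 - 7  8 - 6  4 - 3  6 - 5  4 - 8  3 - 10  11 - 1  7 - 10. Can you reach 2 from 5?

The component containing 5 is {3, 4, 5, 6, 7, 8, 10}, and 2 is not in it.

No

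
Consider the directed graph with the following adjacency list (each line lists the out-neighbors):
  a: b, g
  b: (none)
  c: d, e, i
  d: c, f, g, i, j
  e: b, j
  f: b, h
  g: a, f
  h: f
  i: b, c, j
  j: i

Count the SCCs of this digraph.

4

{c, d, e, i, j} are all mutually reachable — one SCC of size 5.
{f, h} are all mutually reachable — one SCC of size 2.
{a, g} are all mutually reachable — one SCC of size 2.
{b} is an SCC by itself.
That gives 4 strongly connected components.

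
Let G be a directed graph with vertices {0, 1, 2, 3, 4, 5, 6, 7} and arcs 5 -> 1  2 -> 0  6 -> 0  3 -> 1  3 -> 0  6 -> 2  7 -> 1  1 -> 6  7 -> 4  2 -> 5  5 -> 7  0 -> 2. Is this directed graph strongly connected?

There is no directed path from 5 to 3, so the graph is not strongly connected.

No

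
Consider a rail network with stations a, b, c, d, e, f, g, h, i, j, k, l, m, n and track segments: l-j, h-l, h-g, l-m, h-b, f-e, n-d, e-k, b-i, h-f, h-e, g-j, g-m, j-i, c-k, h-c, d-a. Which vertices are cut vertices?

Removing d increases the component count from 2 to 3, so d is a cut vertex.
Removing h increases the component count from 2 to 3, so h is a cut vertex.
By contrast removing l leaves 2 components; it is not a cut vertex. No other vertex is a cut vertex either.

d, h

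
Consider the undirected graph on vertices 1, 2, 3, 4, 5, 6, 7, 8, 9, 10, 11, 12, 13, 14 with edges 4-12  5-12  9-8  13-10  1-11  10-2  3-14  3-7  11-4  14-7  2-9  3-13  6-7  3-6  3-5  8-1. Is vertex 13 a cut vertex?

No

Deleting 13 leaves 1 component (was 1) (its neighbors 3, 10 remain connected to each other), so 13 is not a cut vertex.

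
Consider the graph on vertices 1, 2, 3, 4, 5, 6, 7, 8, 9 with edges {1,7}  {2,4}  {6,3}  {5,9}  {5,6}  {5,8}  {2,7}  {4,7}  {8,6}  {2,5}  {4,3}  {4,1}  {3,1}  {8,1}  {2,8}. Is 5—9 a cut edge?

Removing 5—9 leaves no path between 5 and 9: the component count goes from 1 to 2. So it is a bridge.

Yes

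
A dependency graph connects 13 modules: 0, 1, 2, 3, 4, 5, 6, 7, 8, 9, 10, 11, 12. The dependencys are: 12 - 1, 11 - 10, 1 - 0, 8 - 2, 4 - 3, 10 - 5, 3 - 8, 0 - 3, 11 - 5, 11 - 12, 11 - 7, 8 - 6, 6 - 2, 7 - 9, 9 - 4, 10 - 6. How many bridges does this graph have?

0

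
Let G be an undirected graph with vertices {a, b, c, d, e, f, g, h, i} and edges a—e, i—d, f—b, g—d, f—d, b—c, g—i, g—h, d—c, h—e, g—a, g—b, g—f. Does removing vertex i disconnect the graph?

No

Deleting i leaves 1 component (was 1) (its neighbors d, g remain connected to each other), so i is not a cut vertex.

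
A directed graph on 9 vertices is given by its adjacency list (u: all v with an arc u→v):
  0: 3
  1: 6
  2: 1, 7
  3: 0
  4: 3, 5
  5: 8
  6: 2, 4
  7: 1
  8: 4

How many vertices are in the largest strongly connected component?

{1, 2, 6, 7} are all mutually reachable — one SCC of size 4.
{4, 5, 8} are all mutually reachable — one SCC of size 3.
{0, 3} are all mutually reachable — one SCC of size 2.
The largest has 4 vertices.

4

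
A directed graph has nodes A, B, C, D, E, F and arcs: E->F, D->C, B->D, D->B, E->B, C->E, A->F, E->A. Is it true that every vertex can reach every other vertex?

No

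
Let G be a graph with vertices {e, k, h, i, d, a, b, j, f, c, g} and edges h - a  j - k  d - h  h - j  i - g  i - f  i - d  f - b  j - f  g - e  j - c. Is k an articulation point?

No

Deleting k leaves 1 component (was 1), so k is not a cut vertex.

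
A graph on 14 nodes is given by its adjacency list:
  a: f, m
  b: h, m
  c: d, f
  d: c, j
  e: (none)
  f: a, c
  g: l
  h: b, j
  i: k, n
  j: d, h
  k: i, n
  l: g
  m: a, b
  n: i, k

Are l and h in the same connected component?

The component containing l is {g, l}, and h is not in it.

No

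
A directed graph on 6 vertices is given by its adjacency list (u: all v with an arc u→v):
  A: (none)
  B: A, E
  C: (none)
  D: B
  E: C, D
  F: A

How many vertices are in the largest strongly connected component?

{B, D, E} are all mutually reachable — one SCC of size 3.
{A} is an SCC by itself.
{C} is an SCC by itself.
{F} is an SCC by itself.
The largest has 3 vertices.

3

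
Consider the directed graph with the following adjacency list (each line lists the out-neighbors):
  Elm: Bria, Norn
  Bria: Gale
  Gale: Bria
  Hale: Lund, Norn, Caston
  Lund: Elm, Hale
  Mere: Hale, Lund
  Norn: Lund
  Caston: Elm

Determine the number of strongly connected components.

3

{Elm, Hale, Lund, Norn, Caston} are all mutually reachable — one SCC of size 5.
{Bria, Gale} are all mutually reachable — one SCC of size 2.
{Mere} is an SCC by itself.
That gives 3 strongly connected components.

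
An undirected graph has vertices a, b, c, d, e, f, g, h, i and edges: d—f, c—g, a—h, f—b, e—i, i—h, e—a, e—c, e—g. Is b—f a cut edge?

Yes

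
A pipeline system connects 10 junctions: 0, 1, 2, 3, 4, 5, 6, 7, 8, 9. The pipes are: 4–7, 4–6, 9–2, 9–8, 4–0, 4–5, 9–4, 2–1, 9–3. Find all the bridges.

0-4, 1-2, 2-9, 3-9, 4-5, 4-6, 4-7, 4-9, 8-9

removing 4–9 disconnects 4 from 9; removing 8–9 disconnects 8 from 9; removing 4–7 disconnects 4 from 7; removing 3–9 disconnects 3 from 9 — these are bridges.
In total 9 edges are bridges.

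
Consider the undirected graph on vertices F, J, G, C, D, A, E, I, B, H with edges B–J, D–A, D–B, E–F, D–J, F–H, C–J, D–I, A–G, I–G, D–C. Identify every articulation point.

D, F

Removing D increases the component count from 2 to 3, so D is a cut vertex.
Removing F increases the component count from 2 to 3, so F is a cut vertex.
By contrast removing I leaves 2 components; it is not a cut vertex. No other vertex is a cut vertex either.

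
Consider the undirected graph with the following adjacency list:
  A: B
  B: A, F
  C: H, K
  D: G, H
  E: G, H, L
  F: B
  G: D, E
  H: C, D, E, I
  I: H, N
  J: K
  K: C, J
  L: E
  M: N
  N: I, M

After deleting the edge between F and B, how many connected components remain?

3

Before removal there are 2 components.
F-B is a bridge — removing it separates F's side from B's side.
After removal: 3 components.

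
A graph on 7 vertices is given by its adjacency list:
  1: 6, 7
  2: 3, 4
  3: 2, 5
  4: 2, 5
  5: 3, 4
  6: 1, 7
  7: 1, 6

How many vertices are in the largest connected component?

4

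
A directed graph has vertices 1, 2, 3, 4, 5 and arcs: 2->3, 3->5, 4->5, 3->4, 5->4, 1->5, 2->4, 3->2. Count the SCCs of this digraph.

3

{4, 5} are all mutually reachable — one SCC of size 2.
{2, 3} are all mutually reachable — one SCC of size 2.
{1} is an SCC by itself.
That gives 3 strongly connected components.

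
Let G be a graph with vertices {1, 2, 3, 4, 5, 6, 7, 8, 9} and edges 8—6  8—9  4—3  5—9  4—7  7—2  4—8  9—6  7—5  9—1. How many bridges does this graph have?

3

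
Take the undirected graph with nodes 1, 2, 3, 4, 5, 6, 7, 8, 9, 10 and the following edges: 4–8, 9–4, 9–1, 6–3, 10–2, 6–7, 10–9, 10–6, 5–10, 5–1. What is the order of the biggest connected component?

10

Starting from 1 we can reach 1, 2, 3, 4, 5, 6, 7, 8, 9, 10. That is one component of size 10.
The largest has 10 vertices.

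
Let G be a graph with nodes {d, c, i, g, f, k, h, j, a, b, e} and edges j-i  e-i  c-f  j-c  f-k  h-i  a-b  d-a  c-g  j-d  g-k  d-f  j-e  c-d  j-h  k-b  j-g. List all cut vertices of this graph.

Removing j increases the component count from 1 to 2, so j is a cut vertex.
By contrast removing g leaves 1 component; it is not a cut vertex. No other vertex is a cut vertex either.

j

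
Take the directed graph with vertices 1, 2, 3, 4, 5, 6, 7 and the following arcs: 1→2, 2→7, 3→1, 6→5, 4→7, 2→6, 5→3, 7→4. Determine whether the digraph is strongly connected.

There is no directed path from 4 to 1, so the graph is not strongly connected.

No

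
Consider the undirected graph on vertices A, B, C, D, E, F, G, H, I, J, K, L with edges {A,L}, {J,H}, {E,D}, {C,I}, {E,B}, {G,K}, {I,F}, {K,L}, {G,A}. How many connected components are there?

Starting from H we can reach H, J. That is one component of size 2.
Starting from C we can reach C, F, I. That is one component of size 3.
Starting from B we can reach B, D, E. That is one component of size 3.
Starting from A we can reach A, G, K, L. That is one component of size 4.
Total: 4 components.

4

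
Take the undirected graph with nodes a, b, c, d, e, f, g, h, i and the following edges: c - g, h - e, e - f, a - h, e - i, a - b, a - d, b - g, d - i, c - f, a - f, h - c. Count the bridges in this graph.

0

The edges on the cycle h-c-f-e-h are not bridges since each lies on that cycle.
Every edge lies on some cycle, so there are no bridges.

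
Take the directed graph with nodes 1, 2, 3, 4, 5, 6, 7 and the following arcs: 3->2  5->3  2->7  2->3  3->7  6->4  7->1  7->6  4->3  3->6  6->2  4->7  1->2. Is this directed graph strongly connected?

No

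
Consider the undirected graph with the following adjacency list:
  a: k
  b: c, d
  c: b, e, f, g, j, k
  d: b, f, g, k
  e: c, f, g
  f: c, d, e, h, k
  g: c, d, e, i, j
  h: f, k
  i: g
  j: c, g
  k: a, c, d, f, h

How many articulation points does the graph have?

2

Removing g increases the component count from 1 to 2, so g is a cut vertex.
Removing k increases the component count from 1 to 2, so k is a cut vertex.
By contrast removing d leaves 1 component; it is not a cut vertex. No other vertex is a cut vertex either.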